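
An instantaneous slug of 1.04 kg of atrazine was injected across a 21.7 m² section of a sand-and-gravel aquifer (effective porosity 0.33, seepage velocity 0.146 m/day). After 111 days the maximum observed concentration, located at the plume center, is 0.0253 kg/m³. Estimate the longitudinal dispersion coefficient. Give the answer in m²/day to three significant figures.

0.0236 m²/day

At the plume center C_max = M/(n_e·A·√(4πDt)), so D = M²/(4πt·(n_e·A·C_max)²).
n_e·A·C_max = 0.33 × 21.7 × 0.0253 = 0.1812 kg/m.
D = 1.04²/(4π × 111 × 0.1812²) = 0.0236 m²/day.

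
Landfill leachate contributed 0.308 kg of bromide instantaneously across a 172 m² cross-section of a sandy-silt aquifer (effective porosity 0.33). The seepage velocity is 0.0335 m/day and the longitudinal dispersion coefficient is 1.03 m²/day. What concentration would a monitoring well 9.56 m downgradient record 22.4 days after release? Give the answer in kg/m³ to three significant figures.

For an instantaneous plane source, C(x,t) = M/(n_e·A·√(4πDt)) · exp(−(x−vt)²/(4Dt)), with n_e·A the pore (flow) area.
Plume center vt = 0.0335 × 22.4 = 0.7504 m, so the well at 9.56 m is 8.8096 m downgradient of the peak.
√(4πDt) = 17.03 m, giving peak height M/(n_e·A·√(4πDt)) = 0.308/(0.33 × 172 × 17.03) = 0.0003186 kg/m³.
(x−vt)²/(4Dt) = (8.8096)²/(4 × 1.03 × 22.4) = 0.8409; exp(−0.8409) = 0.4313.
C = 0.0003186 × 0.4313 = 0.000137 kg/m³.

0.000137 kg/m³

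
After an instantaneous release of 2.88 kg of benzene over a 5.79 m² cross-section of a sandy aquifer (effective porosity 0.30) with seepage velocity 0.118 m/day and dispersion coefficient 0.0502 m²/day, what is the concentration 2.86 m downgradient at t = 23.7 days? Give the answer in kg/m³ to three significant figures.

0.428 kg/m³

For an instantaneous plane source, C(x,t) = M/(n_e·A·√(4πDt)) · exp(−(x−vt)²/(4Dt)), with n_e·A the pore (flow) area.
Plume center vt = 0.118 × 23.7 = 2.7966 m, so the well at 2.86 m is 0.0634 m downgradient of the peak.
√(4πDt) = 3.867 m, giving peak height M/(n_e·A·√(4πDt)) = 2.88/(0.30 × 5.79 × 3.867) = 0.4288 kg/m³.
(x−vt)²/(4Dt) = (0.0634)²/(4 × 0.0502 × 23.7) = 0.0008446; exp(−0.0008446) = 0.9992.
C = 0.4288 × 0.9992 = 0.428 kg/m³.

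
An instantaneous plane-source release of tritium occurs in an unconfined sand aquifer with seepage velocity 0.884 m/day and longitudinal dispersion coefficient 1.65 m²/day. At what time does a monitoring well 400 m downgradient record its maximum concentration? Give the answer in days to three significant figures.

450 days

For the 1D instantaneous-source solution, setting ∂C/∂t = 0 at fixed x gives v²t² + 2Dt − x² = 0, so t = (√(D² + v²x²) − D)/v².
√(D² + v²x²) = √(1.65² + 0.884² × 400²) = 353.6; v² = 0.781456.
t = (353.6 − 1.65)/0.781456 = 450 days (vs. the pure-advection estimate x/v = 452 d).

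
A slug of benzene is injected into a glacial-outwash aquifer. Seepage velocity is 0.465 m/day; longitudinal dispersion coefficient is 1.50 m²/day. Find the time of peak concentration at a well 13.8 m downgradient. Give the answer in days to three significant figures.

23.5 days

For the 1D instantaneous-source solution, setting ∂C/∂t = 0 at fixed x gives v²t² + 2Dt − x² = 0, so t = (√(D² + v²x²) − D)/v².
√(D² + v²x²) = √(1.50² + 0.465² × 13.8²) = 6.590; v² = 0.216225.
t = (6.590 − 1.50)/0.216225 = 23.5 days (vs. the pure-advection estimate x/v = 29.7 d).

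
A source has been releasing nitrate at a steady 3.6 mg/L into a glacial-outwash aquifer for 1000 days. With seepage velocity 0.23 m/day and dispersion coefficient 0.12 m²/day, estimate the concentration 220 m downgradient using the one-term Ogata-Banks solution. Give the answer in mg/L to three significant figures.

For a continuous step input, C/C₀ ≈ ½·erfc((x−vt)/(2√(Dt))).
vt = 0.23 × 1000 = 230 m and 2√(Dt) = 2√(0.12 × 1000) = 21.91 m.
Argument (x−vt)/(2√(Dt)) = (220 − 230)/21.91 = -0.4564; ½·erfc(-0.4564) = 0.7407.
C = 3.6 × 0.7407 = 2.67 mg/L.

2.67 mg/L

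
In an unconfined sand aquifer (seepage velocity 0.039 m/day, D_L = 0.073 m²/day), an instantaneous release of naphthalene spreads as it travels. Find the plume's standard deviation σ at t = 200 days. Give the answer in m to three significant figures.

Dispersive spreading gives a Gaussian with σ² = 2Dt; advection only shifts the center.
σ = √(2 × 0.073 × 200) = 5.40 m.

5.40 m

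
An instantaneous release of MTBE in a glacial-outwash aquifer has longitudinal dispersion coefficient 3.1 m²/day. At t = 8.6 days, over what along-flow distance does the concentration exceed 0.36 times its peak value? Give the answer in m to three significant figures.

The plume is Gaussian with σ = √(2Dt) = √(2 × 3.1 × 8.6) = 7.302 m.
C/C_peak = exp(−Δx²/(2σ²)) = 0.36 ⇒ Δx = σ·√(−2 ln 0.36) = 7.302 × 1.429 = 10.43 m.
Width = 2Δx = 20.9 m.

20.9 m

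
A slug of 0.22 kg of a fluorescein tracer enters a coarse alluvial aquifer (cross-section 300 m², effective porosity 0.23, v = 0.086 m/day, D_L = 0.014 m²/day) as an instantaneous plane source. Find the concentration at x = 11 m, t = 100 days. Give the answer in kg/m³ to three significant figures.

0.000272 kg/m³

For an instantaneous plane source, C(x,t) = M/(n_e·A·√(4πDt)) · exp(−(x−vt)²/(4Dt)), with n_e·A the pore (flow) area.
Plume center vt = 0.086 × 100 = 8.6 m, so the well at 11 m is 2.4 m downgradient of the peak.
√(4πDt) = 4.194 m, giving peak height M/(n_e·A·√(4πDt)) = 0.22/(0.23 × 300 × 4.194) = 0.0007602 kg/m³.
(x−vt)²/(4Dt) = (2.4)²/(4 × 0.014 × 100) = 1.029; exp(−1.029) = 0.3574.
C = 0.0007602 × 0.3574 = 0.000272 kg/m³.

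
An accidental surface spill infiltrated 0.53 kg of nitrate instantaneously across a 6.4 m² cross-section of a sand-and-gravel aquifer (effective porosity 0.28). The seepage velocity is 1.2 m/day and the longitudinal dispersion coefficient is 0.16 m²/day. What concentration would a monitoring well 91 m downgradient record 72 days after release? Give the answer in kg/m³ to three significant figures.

For an instantaneous plane source, C(x,t) = M/(n_e·A·√(4πDt)) · exp(−(x−vt)²/(4Dt)), with n_e·A the pore (flow) area.
Plume center vt = 1.2 × 72 = 86.4 m, so the well at 91 m is 4.6 m downgradient of the peak.
√(4πDt) = 12.03 m, giving peak height M/(n_e·A·√(4πDt)) = 0.53/(0.28 × 6.4 × 12.03) = 0.02459 kg/m³.
(x−vt)²/(4Dt) = (4.6)²/(4 × 0.16 × 72) = 0.4592; exp(−0.4592) = 0.6318.
C = 0.02459 × 0.6318 = 0.0155 kg/m³.

0.0155 kg/m³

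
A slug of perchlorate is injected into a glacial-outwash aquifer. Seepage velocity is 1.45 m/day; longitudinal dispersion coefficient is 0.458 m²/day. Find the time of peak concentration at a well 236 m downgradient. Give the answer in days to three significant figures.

For the 1D instantaneous-source solution, setting ∂C/∂t = 0 at fixed x gives v²t² + 2Dt − x² = 0, so t = (√(D² + v²x²) − D)/v².
√(D² + v²x²) = √(0.458² + 1.45² × 236²) = 342.2; v² = 2.1025.
t = (342.2 − 0.458)/2.1025 = 163 days (vs. the pure-advection estimate x/v = 163 d).

163 days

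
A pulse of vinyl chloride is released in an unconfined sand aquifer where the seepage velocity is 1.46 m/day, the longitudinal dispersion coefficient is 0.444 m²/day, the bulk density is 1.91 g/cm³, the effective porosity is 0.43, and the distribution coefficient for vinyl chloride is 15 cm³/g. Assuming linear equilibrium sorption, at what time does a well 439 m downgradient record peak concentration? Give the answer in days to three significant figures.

Retardation factor R = 1 + ρ_b·K_d/n = 1 + 1.91 × 15/0.43 = 67.63.
Sorption retards both mechanisms: v_R = v/R = 0.02159 m/day, D_R = D/R = 0.006565 m²/day.
Peak time from v_R²t² + 2D_R t − x² = 0: t = (√(D_R² + v_R²x²) − D_R)/v_R².
√(D_R² + v_R²x²) = √(0.006565² + 0.02159² × 439²) = 9.478; v_R² = 0.0004661.
t = (9.478 − 0.006565)/0.0004661 = 20300 days.

20300 days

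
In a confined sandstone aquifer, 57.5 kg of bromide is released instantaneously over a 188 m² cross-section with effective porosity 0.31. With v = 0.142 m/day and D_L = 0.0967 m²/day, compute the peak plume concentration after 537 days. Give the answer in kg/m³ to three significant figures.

0.0386 kg/m³

The peak of an instantaneous 1D plume sits at x = vt; there the Gaussian factor is 1 and C_max = M/(n_e·A·√(4πDt)), where n_e·A is the pore area the mass is dissolved in.
√(4πDt) = √(4π × 0.0967 × 537) = 25.54 m, so C_max = 57.5/(0.31 × 188 × 25.54) = 0.0386 kg/m³.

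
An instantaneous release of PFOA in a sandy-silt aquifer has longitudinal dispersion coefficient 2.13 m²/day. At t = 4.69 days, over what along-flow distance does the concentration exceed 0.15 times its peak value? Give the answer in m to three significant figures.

The plume is Gaussian with σ = √(2Dt) = √(2 × 2.13 × 4.69) = 4.470 m.
C/C_peak = exp(−Δx²/(2σ²)) = 0.15 ⇒ Δx = σ·√(−2 ln 0.15) = 4.470 × 1.948 = 8.708 m.
Width = 2Δx = 17.4 m.

17.4 m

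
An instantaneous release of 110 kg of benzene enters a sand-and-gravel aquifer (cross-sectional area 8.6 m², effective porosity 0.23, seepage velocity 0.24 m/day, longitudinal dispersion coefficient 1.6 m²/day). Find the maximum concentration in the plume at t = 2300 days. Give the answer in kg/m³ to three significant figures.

The peak of an instantaneous 1D plume sits at x = vt; there the Gaussian factor is 1 and C_max = M/(n_e·A·√(4πDt)), where n_e·A is the pore area the mass is dissolved in.
√(4πDt) = √(4π × 1.6 × 2300) = 215.0 m, so C_max = 110/(0.23 × 8.6 × 215.0) = 0.259 kg/m³.

0.259 kg/m³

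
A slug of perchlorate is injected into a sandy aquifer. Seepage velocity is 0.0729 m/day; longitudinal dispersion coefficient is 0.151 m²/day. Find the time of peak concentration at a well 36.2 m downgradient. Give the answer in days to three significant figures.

For the 1D instantaneous-source solution, setting ∂C/∂t = 0 at fixed x gives v²t² + 2Dt − x² = 0, so t = (√(D² + v²x²) − D)/v².
√(D² + v²x²) = √(0.151² + 0.0729² × 36.2²) = 2.643; v² = 0.00531441.
t = (2.643 − 0.151)/0.00531441 = 469 days (vs. the pure-advection estimate x/v = 497 d).

469 days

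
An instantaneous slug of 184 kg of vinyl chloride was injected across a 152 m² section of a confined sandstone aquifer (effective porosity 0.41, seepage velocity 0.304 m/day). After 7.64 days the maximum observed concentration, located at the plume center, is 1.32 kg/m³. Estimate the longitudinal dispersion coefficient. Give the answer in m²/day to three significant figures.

0.0521 m²/day

At the plume center C_max = M/(n_e·A·√(4πDt)), so D = M²/(4πt·(n_e·A·C_max)²).
n_e·A·C_max = 0.41 × 152 × 1.32 = 82.26 kg/m.
D = 184²/(4π × 7.64 × 82.26²) = 0.0521 m²/day.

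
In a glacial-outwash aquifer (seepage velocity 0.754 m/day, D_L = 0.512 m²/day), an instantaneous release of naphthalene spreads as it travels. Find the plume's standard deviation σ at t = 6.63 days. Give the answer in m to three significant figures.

Dispersive spreading gives a Gaussian with σ² = 2Dt; advection only shifts the center.
σ = √(2 × 0.512 × 6.63) = 2.61 m.

2.61 m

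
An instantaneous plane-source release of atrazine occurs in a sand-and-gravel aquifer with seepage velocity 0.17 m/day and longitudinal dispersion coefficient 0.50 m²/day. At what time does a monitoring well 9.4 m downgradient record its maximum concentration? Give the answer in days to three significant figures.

For the 1D instantaneous-source solution, setting ∂C/∂t = 0 at fixed x gives v²t² + 2Dt − x² = 0, so t = (√(D² + v²x²) − D)/v².
√(D² + v²x²) = √(0.50² + 0.17² × 9.4²) = 1.674; v² = 0.0289.
t = (1.674 − 0.50)/0.0289 = 40.6 days (vs. the pure-advection estimate x/v = 55.3 d).

40.6 days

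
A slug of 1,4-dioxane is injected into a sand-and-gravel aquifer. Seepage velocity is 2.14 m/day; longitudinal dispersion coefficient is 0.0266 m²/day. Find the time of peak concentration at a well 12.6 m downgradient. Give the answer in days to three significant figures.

For the 1D instantaneous-source solution, setting ∂C/∂t = 0 at fixed x gives v²t² + 2Dt − x² = 0, so t = (√(D² + v²x²) − D)/v².
√(D² + v²x²) = √(0.0266² + 2.14² × 12.6²) = 26.96; v² = 4.5796.
t = (26.96 − 0.0266)/4.5796 = 5.88 days (vs. the pure-advection estimate x/v = 5.89 d).

5.88 days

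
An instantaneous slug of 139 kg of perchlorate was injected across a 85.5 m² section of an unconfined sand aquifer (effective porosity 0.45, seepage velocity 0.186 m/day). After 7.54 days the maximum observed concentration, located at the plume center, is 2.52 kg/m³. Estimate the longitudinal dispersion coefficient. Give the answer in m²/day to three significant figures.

At the plume center C_max = M/(n_e·A·√(4πDt)), so D = M²/(4πt·(n_e·A·C_max)²).
n_e·A·C_max = 0.45 × 85.5 × 2.52 = 96.96 kg/m.
D = 139²/(4π × 7.54 × 96.96²) = 0.0217 m²/day.

0.0217 m²/day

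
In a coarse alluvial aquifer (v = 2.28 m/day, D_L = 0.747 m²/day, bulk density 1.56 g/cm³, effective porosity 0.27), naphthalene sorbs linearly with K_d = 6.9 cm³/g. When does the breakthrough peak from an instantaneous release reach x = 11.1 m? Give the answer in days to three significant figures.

Retardation factor R = 1 + ρ_b·K_d/n = 1 + 1.56 × 6.9/0.27 = 40.87.
Sorption retards both mechanisms: v_R = v/R = 0.05579 m/day, D_R = D/R = 0.01828 m²/day.
Peak time from v_R²t² + 2D_R t − x² = 0: t = (√(D_R² + v_R²x²) − D_R)/v_R².
√(D_R² + v_R²x²) = √(0.01828² + 0.05579² × 11.1²) = 0.6195; v_R² = 0.003113.
t = (0.6195 − 0.01828)/0.003113 = 193 days.

193 days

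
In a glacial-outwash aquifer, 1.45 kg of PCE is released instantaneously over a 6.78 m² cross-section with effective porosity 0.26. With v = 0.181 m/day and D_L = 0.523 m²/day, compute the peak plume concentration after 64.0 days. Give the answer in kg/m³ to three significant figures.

The peak of an instantaneous 1D plume sits at x = vt; there the Gaussian factor is 1 and C_max = M/(n_e·A·√(4πDt)), where n_e·A is the pore area the mass is dissolved in.
√(4πDt) = √(4π × 0.523 × 64.0) = 20.51 m, so C_max = 1.45/(0.26 × 6.78 × 20.51) = 0.0401 kg/m³.

0.0401 kg/m³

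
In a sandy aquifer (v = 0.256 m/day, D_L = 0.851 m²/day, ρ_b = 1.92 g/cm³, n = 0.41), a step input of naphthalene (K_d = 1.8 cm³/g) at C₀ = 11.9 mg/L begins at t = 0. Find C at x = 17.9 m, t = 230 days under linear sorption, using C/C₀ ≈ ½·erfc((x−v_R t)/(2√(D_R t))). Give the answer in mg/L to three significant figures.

0.419 mg/L

Retardation factor R = 1 + ρ_b·K_d/n = 1 + 1.92 × 1.8/0.41 = 9.429.
Sorption retards both mechanisms: v_R = v/R = 0.02715 m/day, D_R = D/R = 0.09025 m²/day.
v_R·t = 0.02715 × 230 = 6.2445 m; 2√(D_R t) = 9.112 m; argument = (17.9 − 6.2445)/9.112 = 1.279.
C = C₀ × ½·erfc(1.279) = 11.9 × 0.03524 = 0.419 mg/L.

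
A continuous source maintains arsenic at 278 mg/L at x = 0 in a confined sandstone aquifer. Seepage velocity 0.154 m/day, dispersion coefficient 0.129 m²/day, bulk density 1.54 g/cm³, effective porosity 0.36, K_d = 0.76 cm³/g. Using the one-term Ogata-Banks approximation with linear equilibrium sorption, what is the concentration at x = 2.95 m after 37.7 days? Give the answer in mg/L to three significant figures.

Retardation factor R = 1 + ρ_b·K_d/n = 1 + 1.54 × 0.76/0.36 = 4.251.
Sorption retards both mechanisms: v_R = v/R = 0.03623 m/day, D_R = D/R = 0.03035 m²/day.
v_R·t = 0.03623 × 37.7 = 1.365871 m; 2√(D_R t) = 2.139 m; argument = (2.95 − 1.365871)/2.139 = 0.7406.
C = C₀ × ½·erfc(0.7406) = 278 × 0.1475 = 41.0 mg/L.

41.0 mg/L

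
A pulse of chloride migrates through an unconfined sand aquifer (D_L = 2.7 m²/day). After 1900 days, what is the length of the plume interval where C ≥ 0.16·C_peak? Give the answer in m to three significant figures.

388 m

The plume is Gaussian with σ = √(2Dt) = √(2 × 2.7 × 1900) = 101.3 m.
C/C_peak = exp(−Δx²/(2σ²)) = 0.16 ⇒ Δx = σ·√(−2 ln 0.16) = 101.3 × 1.914 = 193.9 m.
Width = 2Δx = 388 m.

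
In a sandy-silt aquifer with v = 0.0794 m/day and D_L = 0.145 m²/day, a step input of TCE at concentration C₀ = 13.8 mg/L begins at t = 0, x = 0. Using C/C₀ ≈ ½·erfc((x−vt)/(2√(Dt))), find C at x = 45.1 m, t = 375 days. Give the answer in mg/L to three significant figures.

0.978 mg/L

For a continuous step input, C/C₀ ≈ ½·erfc((x−vt)/(2√(Dt))).
vt = 0.0794 × 375 = 29.775 m and 2√(Dt) = 2√(0.145 × 375) = 14.75 m.
Argument (x−vt)/(2√(Dt)) = (45.1 − 29.775)/14.75 = 1.039; ½·erfc(1.039) = 0.07087.
C = 13.8 × 0.07087 = 0.978 mg/L.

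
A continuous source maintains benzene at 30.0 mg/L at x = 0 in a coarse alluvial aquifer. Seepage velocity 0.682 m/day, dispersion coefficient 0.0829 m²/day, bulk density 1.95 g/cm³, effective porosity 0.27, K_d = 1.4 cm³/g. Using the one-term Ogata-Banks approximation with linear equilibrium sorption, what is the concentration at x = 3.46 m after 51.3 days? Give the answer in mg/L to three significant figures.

Retardation factor R = 1 + ρ_b·K_d/n = 1 + 1.95 × 1.4/0.27 = 11.11.
Sorption retards both mechanisms: v_R = v/R = 0.06139 m/day, D_R = D/R = 0.007462 m²/day.
v_R·t = 0.06139 × 51.3 = 3.149307 m; 2√(D_R t) = 1.237 m; argument = (3.46 − 3.149307)/1.237 = 0.2512.
C = C₀ × ½·erfc(0.2512) = 30.0 × 0.3612 = 10.8 mg/L.

10.8 mg/L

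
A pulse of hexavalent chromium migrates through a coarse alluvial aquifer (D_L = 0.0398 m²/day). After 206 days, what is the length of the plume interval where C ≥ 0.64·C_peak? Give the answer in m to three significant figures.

The plume is Gaussian with σ = √(2Dt) = √(2 × 0.0398 × 206) = 4.049 m.
C/C_peak = exp(−Δx²/(2σ²)) = 0.64 ⇒ Δx = σ·√(−2 ln 0.64) = 4.049 × 0.9448 = 3.825 m.
Width = 2Δx = 7.65 m.

7.65 m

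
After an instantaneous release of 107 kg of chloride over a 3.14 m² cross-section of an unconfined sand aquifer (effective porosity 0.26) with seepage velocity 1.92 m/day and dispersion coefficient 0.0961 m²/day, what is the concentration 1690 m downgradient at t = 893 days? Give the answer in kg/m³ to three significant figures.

0.689 kg/m³

For an instantaneous plane source, C(x,t) = M/(n_e·A·√(4πDt)) · exp(−(x−vt)²/(4Dt)), with n_e·A the pore (flow) area.
Plume center vt = 1.92 × 893 = 1714.56 m, so the well at 1690 m is 24.56 m upgradient of the peak.
√(4πDt) = 32.84 m, giving peak height M/(n_e·A·√(4πDt)) = 107/(0.26 × 3.14 × 32.84) = 3.991 kg/m³.
(x−vt)²/(4Dt) = (-24.56)²/(4 × 0.0961 × 893) = 1.757; exp(−1.757) = 0.1726.
C = 3.991 × 0.1726 = 0.689 kg/m³.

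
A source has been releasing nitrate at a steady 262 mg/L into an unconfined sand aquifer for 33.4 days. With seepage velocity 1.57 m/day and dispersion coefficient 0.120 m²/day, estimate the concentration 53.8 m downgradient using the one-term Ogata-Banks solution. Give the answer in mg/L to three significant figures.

For a continuous step input, C/C₀ ≈ ½·erfc((x−vt)/(2√(Dt))).
vt = 1.57 × 33.4 = 52.438 m and 2√(Dt) = 2√(0.120 × 33.4) = 4.004 m.
Argument (x−vt)/(2√(Dt)) = (53.8 − 52.438)/4.004 = 0.3402; ½·erfc(0.3402) = 0.3152.
C = 262 × 0.3152 = 82.6 mg/L.

82.6 mg/L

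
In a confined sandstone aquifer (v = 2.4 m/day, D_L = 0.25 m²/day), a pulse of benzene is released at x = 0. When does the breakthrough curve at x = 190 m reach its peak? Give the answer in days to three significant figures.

For the 1D instantaneous-source solution, setting ∂C/∂t = 0 at fixed x gives v²t² + 2Dt − x² = 0, so t = (√(D² + v²x²) − D)/v².
√(D² + v²x²) = √(0.25² + 2.4² × 190²) = 456.0; v² = 5.76.
t = (456.0 − 0.25)/5.76 = 79.1 days (vs. the pure-advection estimate x/v = 79.2 d).

79.1 days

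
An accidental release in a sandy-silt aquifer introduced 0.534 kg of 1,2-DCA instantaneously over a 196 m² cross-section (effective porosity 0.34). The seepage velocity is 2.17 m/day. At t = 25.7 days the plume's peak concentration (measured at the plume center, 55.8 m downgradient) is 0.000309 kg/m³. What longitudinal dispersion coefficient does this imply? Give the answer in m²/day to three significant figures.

At the plume center C_max = M/(n_e·A·√(4πDt)), so D = M²/(4πt·(n_e·A·C_max)²).
n_e·A·C_max = 0.34 × 196 × 0.000309 = 0.02059 kg/m.
D = 0.534²/(4π × 25.7 × 0.02059²) = 2.08 m²/day.

2.08 m²/day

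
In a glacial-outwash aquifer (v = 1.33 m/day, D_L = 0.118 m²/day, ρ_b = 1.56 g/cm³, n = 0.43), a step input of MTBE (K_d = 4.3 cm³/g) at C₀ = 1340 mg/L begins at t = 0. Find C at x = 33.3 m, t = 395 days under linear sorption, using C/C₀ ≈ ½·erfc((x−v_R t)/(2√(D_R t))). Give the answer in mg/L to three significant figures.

325 mg/L

Retardation factor R = 1 + ρ_b·K_d/n = 1 + 1.56 × 4.3/0.43 = 16.60.
Sorption retards both mechanisms: v_R = v/R = 0.08012 m/day, D_R = D/R = 0.007108 m²/day.
v_R·t = 0.08012 × 395 = 31.6474 m; 2√(D_R t) = 3.351 m; argument = (33.3 − 31.6474)/3.351 = 0.4932.
C = C₀ × ½·erfc(0.4932) = 1340 × 0.2427 = 325 mg/L.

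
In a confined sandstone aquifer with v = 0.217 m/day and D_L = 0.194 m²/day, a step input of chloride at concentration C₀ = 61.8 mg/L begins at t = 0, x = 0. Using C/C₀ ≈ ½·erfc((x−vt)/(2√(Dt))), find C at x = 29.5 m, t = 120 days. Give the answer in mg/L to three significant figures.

18.9 mg/L

For a continuous step input, C/C₀ ≈ ½·erfc((x−vt)/(2√(Dt))).
vt = 0.217 × 120 = 26.04 m and 2√(Dt) = 2√(0.194 × 120) = 9.650 m.
Argument (x−vt)/(2√(Dt)) = (29.5 − 26.04)/9.650 = 0.3585; ½·erfc(0.3585) = 0.3061.
C = 61.8 × 0.3061 = 18.9 mg/L.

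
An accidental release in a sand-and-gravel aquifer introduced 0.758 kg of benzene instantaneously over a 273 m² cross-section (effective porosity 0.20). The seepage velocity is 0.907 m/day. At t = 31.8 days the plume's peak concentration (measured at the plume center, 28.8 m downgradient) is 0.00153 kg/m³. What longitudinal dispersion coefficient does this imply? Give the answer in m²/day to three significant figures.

At the plume center C_max = M/(n_e·A·√(4πDt)), so D = M²/(4πt·(n_e·A·C_max)²).
n_e·A·C_max = 0.20 × 273 × 0.00153 = 0.08354 kg/m.
D = 0.758²/(4π × 31.8 × 0.08354²) = 0.206 m²/day.

0.206 m²/day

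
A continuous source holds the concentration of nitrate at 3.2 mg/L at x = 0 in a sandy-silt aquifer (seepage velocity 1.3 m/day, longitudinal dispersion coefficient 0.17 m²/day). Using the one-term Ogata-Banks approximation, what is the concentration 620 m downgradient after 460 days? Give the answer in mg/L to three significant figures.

For a continuous step input, C/C₀ ≈ ½·erfc((x−vt)/(2√(Dt))).
vt = 1.3 × 460 = 598 m and 2√(Dt) = 2√(0.17 × 460) = 17.69 m.
Argument (x−vt)/(2√(Dt)) = (620 − 598)/17.69 = 1.244; ½·erfc(1.244) = 0.03926.
C = 3.2 × 0.03926 = 0.126 mg/L.

0.126 mg/L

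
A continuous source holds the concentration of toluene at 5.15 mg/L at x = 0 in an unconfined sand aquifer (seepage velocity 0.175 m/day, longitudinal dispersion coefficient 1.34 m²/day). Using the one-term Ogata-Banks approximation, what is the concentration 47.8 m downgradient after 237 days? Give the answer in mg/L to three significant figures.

2.06 mg/L

For a continuous step input, C/C₀ ≈ ½·erfc((x−vt)/(2√(Dt))).
vt = 0.175 × 237 = 41.475 m and 2√(Dt) = 2√(1.34 × 237) = 35.64 m.
Argument (x−vt)/(2√(Dt)) = (47.8 − 41.475)/35.64 = 0.1775; ½·erfc(0.1775) = 0.4009.
C = 5.15 × 0.4009 = 2.06 mg/L.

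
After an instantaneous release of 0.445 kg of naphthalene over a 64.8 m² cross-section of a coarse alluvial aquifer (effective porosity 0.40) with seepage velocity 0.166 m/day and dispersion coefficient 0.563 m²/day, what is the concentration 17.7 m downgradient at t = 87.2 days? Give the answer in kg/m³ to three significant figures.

For an instantaneous plane source, C(x,t) = M/(n_e·A·√(4πDt)) · exp(−(x−vt)²/(4Dt)), with n_e·A the pore (flow) area.
Plume center vt = 0.166 × 87.2 = 14.4752 m, so the well at 17.7 m is 3.2248 m downgradient of the peak.
√(4πDt) = 24.84 m, giving peak height M/(n_e·A·√(4πDt)) = 0.445/(0.40 × 64.8 × 24.84) = 0.0006912 kg/m³.
(x−vt)²/(4Dt) = (3.2248)²/(4 × 0.563 × 87.2) = 0.05296; exp(−0.05296) = 0.9484.
C = 0.0006912 × 0.9484 = 0.000656 kg/m³.

0.000656 kg/m³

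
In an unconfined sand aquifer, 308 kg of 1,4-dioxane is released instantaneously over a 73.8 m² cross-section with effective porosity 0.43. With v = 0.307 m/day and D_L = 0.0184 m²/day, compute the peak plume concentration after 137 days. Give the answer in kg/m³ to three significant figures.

The peak of an instantaneous 1D plume sits at x = vt; there the Gaussian factor is 1 and C_max = M/(n_e·A·√(4πDt)), where n_e·A is the pore area the mass is dissolved in.
√(4πDt) = √(4π × 0.0184 × 137) = 5.628 m, so C_max = 308/(0.43 × 73.8 × 5.628) = 1.72 kg/m³.

1.72 kg/m³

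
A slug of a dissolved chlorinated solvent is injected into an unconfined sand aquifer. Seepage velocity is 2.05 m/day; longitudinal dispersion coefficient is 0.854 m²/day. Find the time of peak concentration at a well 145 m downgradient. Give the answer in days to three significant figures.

For the 1D instantaneous-source solution, setting ∂C/∂t = 0 at fixed x gives v²t² + 2Dt − x² = 0, so t = (√(D² + v²x²) − D)/v².
√(D² + v²x²) = √(0.854² + 2.05² × 145²) = 297.3; v² = 4.2025.
t = (297.3 − 0.854)/4.2025 = 70.5 days (vs. the pure-advection estimate x/v = 70.7 d).

70.5 days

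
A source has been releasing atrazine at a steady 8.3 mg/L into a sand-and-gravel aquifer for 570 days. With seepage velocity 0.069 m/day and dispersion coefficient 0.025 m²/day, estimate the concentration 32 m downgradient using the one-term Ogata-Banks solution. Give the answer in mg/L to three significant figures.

For a continuous step input, C/C₀ ≈ ½·erfc((x−vt)/(2√(Dt))).
vt = 0.069 × 570 = 39.33 m and 2√(Dt) = 2√(0.025 × 570) = 7.550 m.
Argument (x−vt)/(2√(Dt)) = (32 − 39.33)/7.550 = -0.9709; ½·erfc(-0.9709) = 0.9151.
C = 8.3 × 0.9151 = 7.60 mg/L.

7.60 mg/L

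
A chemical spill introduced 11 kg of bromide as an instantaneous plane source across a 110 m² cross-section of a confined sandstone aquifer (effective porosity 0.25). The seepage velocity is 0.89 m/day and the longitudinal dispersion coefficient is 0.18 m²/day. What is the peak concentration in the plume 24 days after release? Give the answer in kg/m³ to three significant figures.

0.0543 kg/m³

The peak of an instantaneous 1D plume sits at x = vt; there the Gaussian factor is 1 and C_max = M/(n_e·A·√(4πDt)), where n_e·A is the pore area the mass is dissolved in.
√(4πDt) = √(4π × 0.18 × 24) = 7.368 m, so C_max = 11/(0.25 × 110 × 7.368) = 0.0543 kg/m³.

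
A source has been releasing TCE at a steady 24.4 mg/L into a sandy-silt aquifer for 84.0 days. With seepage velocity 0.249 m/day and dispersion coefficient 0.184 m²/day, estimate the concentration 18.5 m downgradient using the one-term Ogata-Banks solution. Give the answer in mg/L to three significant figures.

For a continuous step input, C/C₀ ≈ ½·erfc((x−vt)/(2√(Dt))).
vt = 0.249 × 84.0 = 20.916 m and 2√(Dt) = 2√(0.184 × 84.0) = 7.863 m.
Argument (x−vt)/(2√(Dt)) = (18.5 − 20.916)/7.863 = -0.3073; ½·erfc(-0.3073) = 0.6681.
C = 24.4 × 0.6681 = 16.3 mg/L.

16.3 mg/L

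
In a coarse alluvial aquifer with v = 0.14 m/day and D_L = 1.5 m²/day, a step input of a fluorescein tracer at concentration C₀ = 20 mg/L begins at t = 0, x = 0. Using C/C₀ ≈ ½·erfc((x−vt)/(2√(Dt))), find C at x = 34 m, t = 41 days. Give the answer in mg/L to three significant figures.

For a continuous step input, C/C₀ ≈ ½·erfc((x−vt)/(2√(Dt))).
vt = 0.14 × 41 = 5.74 m and 2√(Dt) = 2√(1.5 × 41) = 15.68 m.
Argument (x−vt)/(2√(Dt)) = (34 − 5.74)/15.68 = 1.802; ½·erfc(1.802) = 0.005411.
C = 20 × 0.005411 = 0.108 mg/L.

0.108 mg/L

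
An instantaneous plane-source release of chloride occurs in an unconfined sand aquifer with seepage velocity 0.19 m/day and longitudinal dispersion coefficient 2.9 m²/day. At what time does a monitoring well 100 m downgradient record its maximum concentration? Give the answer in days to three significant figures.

452 days

For the 1D instantaneous-source solution, setting ∂C/∂t = 0 at fixed x gives v²t² + 2Dt − x² = 0, so t = (√(D² + v²x²) − D)/v².
√(D² + v²x²) = √(2.9² + 0.19² × 100²) = 19.22; v² = 0.0361.
t = (19.22 − 2.9)/0.0361 = 452 days (vs. the pure-advection estimate x/v = 526 d).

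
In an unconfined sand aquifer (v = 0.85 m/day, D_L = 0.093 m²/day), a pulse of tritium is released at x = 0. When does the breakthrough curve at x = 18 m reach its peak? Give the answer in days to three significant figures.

21.0 days

For the 1D instantaneous-source solution, setting ∂C/∂t = 0 at fixed x gives v²t² + 2Dt − x² = 0, so t = (√(D² + v²x²) − D)/v².
√(D² + v²x²) = √(0.093² + 0.85² × 18²) = 15.30; v² = 0.7225.
t = (15.30 − 0.093)/0.7225 = 21.0 days (vs. the pure-advection estimate x/v = 21.2 d).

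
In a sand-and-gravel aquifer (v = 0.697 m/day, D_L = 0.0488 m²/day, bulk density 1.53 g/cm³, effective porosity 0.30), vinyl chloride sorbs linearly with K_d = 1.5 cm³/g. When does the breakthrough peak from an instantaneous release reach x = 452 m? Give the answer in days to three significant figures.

Retardation factor R = 1 + ρ_b·K_d/n = 1 + 1.53 × 1.5/0.30 = 8.650.
Sorption retards both mechanisms: v_R = v/R = 0.08058 m/day, D_R = D/R = 0.005642 m²/day.
Peak time from v_R²t² + 2D_R t − x² = 0: t = (√(D_R² + v_R²x²) − D_R)/v_R².
√(D_R² + v_R²x²) = √(0.005642² + 0.08058² × 452²) = 36.42; v_R² = 0.006493.
t = (36.42 − 0.005642)/0.006493 = 5610 days.

5610 days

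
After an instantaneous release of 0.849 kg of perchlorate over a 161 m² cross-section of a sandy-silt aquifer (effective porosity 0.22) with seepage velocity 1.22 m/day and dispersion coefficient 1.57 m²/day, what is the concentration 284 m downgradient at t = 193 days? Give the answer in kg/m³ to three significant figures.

For an instantaneous plane source, C(x,t) = M/(n_e·A·√(4πDt)) · exp(−(x−vt)²/(4Dt)), with n_e·A the pore (flow) area.
Plume center vt = 1.22 × 193 = 235.46 m, so the well at 284 m is 48.54 m downgradient of the peak.
√(4πDt) = 61.71 m, giving peak height M/(n_e·A·√(4πDt)) = 0.849/(0.22 × 161 × 61.71) = 0.0003884 kg/m³.
(x−vt)²/(4Dt) = (48.54)²/(4 × 1.57 × 193) = 1.944; exp(−1.944) = 0.1431.
C = 0.0003884 × 0.1431 = 5.56e-05 kg/m³.

5.56e-05 kg/m³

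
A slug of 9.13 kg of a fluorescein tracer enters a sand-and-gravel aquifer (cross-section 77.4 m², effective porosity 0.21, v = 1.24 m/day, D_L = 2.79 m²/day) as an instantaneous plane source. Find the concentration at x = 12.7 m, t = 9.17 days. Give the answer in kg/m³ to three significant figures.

For an instantaneous plane source, C(x,t) = M/(n_e·A·√(4πDt)) · exp(−(x−vt)²/(4Dt)), with n_e·A the pore (flow) area.
Plume center vt = 1.24 × 9.17 = 11.3708 m, so the well at 12.7 m is 1.3292 m downgradient of the peak.
√(4πDt) = 17.93 m, giving peak height M/(n_e·A·√(4πDt)) = 9.13/(0.21 × 77.4 × 17.93) = 0.03133 kg/m³.
(x−vt)²/(4Dt) = (1.3292)²/(4 × 2.79 × 9.17) = 0.01726; exp(−0.01726) = 0.9829.
C = 0.03133 × 0.9829 = 0.0308 kg/m³.

0.0308 kg/m³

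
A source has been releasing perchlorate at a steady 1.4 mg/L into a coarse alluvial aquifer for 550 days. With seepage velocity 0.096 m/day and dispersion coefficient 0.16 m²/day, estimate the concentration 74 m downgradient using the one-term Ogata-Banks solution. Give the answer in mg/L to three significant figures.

0.0770 mg/L

For a continuous step input, C/C₀ ≈ ½·erfc((x−vt)/(2√(Dt))).
vt = 0.096 × 550 = 52.8 m and 2√(Dt) = 2√(0.16 × 550) = 18.76 m.
Argument (x−vt)/(2√(Dt)) = (74 − 52.8)/18.76 = 1.130; ½·erfc(1.130) = 0.05501.
C = 1.4 × 0.05501 = 0.0770 mg/L.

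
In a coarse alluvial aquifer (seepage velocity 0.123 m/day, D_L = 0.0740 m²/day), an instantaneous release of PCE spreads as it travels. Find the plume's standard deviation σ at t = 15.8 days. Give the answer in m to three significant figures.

Dispersive spreading gives a Gaussian with σ² = 2Dt; advection only shifts the center.
σ = √(2 × 0.0740 × 15.8) = 1.53 m.

1.53 m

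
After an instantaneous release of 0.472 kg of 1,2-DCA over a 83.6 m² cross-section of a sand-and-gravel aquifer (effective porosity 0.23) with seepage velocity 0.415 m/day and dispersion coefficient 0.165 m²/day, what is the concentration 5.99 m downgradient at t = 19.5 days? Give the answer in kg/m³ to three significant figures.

0.00274 kg/m³

For an instantaneous plane source, C(x,t) = M/(n_e·A·√(4πDt)) · exp(−(x−vt)²/(4Dt)), with n_e·A the pore (flow) area.
Plume center vt = 0.415 × 19.5 = 8.0925 m, so the well at 5.99 m is 2.1025 m upgradient of the peak.
√(4πDt) = 6.359 m, giving peak height M/(n_e·A·√(4πDt)) = 0.472/(0.23 × 83.6 × 6.359) = 0.003860 kg/m³.
(x−vt)²/(4Dt) = (-2.1025)²/(4 × 0.165 × 19.5) = 0.3435; exp(−0.3435) = 0.7093.
C = 0.003860 × 0.7093 = 0.00274 kg/m³.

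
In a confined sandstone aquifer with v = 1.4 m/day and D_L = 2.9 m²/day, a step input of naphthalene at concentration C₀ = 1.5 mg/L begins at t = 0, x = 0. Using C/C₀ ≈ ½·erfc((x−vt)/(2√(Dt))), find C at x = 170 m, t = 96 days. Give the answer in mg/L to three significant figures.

0.0985 mg/L

For a continuous step input, C/C₀ ≈ ½·erfc((x−vt)/(2√(Dt))).
vt = 1.4 × 96 = 134.4 m and 2√(Dt) = 2√(2.9 × 96) = 33.37 m.
Argument (x−vt)/(2√(Dt)) = (170 − 134.4)/33.37 = 1.067; ½·erfc(1.067) = 0.06565.
C = 1.5 × 0.06565 = 0.0985 mg/L.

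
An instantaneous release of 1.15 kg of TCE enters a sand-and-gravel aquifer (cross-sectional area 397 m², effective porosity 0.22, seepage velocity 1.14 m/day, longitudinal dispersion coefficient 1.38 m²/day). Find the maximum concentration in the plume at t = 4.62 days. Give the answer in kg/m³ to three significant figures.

0.00147 kg/m³

The peak of an instantaneous 1D plume sits at x = vt; there the Gaussian factor is 1 and C_max = M/(n_e·A·√(4πDt)), where n_e·A is the pore area the mass is dissolved in.
√(4πDt) = √(4π × 1.38 × 4.62) = 8.951 m, so C_max = 1.15/(0.22 × 397 × 8.951) = 0.00147 kg/m³.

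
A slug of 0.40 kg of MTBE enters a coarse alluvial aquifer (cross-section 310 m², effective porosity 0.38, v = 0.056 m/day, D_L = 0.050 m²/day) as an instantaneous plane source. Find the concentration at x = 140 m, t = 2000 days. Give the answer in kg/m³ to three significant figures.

For an instantaneous plane source, C(x,t) = M/(n_e·A·√(4πDt)) · exp(−(x−vt)²/(4Dt)), with n_e·A the pore (flow) area.
Plume center vt = 0.056 × 2000 = 112 m, so the well at 140 m is 28 m downgradient of the peak.
√(4πDt) = 35.45 m, giving peak height M/(n_e·A·√(4πDt)) = 0.40/(0.38 × 310 × 35.45) = 9.579e-05 kg/m³.
(x−vt)²/(4Dt) = (28)²/(4 × 0.050 × 2000) = 1.960; exp(−1.960) = 0.1409.
C = 9.579e-05 × 0.1409 = 1.35e-05 kg/m³.

1.35e-05 kg/m³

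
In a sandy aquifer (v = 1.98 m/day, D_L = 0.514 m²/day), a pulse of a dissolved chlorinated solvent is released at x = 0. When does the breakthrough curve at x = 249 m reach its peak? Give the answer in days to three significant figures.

For the 1D instantaneous-source solution, setting ∂C/∂t = 0 at fixed x gives v²t² + 2Dt − x² = 0, so t = (√(D² + v²x²) − D)/v².
√(D² + v²x²) = √(0.514² + 1.98² × 249²) = 493.0; v² = 3.9204.
t = (493.0 − 0.514)/3.9204 = 126 days (vs. the pure-advection estimate x/v = 126 d).

126 days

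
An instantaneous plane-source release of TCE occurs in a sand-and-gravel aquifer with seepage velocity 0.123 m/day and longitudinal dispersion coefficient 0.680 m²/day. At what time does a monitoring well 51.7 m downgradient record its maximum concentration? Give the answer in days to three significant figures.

For the 1D instantaneous-source solution, setting ∂C/∂t = 0 at fixed x gives v²t² + 2Dt − x² = 0, so t = (√(D² + v²x²) − D)/v².
√(D² + v²x²) = √(0.680² + 0.123² × 51.7²) = 6.395; v² = 0.015129.
t = (6.395 − 0.680)/0.015129 = 378 days (vs. the pure-advection estimate x/v = 420 d).

378 days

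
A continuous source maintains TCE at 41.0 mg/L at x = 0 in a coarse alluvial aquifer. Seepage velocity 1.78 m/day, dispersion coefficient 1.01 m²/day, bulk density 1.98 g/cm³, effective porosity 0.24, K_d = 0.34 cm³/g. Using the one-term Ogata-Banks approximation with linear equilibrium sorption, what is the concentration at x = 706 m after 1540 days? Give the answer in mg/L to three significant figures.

28.4 mg/L

Retardation factor R = 1 + ρ_b·K_d/n = 1 + 1.98 × 0.34/0.24 = 3.805.
Sorption retards both mechanisms: v_R = v/R = 0.4678 m/day, D_R = D/R = 0.2654 m²/day.
v_R·t = 0.4678 × 1540 = 720.412 m; 2√(D_R t) = 40.43 m; argument = (706 − 720.412)/40.43 = -0.3565.
C = C₀ × ½·erfc(-0.3565) = 41.0 × 0.6929 = 28.4 mg/L.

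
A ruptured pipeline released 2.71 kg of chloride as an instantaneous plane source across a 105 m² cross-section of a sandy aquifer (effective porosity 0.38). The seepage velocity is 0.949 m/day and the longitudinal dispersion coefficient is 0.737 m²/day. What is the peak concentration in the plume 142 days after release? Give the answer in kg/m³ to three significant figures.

0.00187 kg/m³

The peak of an instantaneous 1D plume sits at x = vt; there the Gaussian factor is 1 and C_max = M/(n_e·A·√(4πDt)), where n_e·A is the pore area the mass is dissolved in.
√(4πDt) = √(4π × 0.737 × 142) = 36.26 m, so C_max = 2.71/(0.38 × 105 × 36.26) = 0.00187 kg/m³.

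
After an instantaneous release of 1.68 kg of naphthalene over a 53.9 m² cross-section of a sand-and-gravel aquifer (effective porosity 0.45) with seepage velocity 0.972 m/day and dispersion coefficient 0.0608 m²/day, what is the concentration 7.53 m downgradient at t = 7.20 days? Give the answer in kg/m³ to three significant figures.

For an instantaneous plane source, C(x,t) = M/(n_e·A·√(4πDt)) · exp(−(x−vt)²/(4Dt)), with n_e·A the pore (flow) area.
Plume center vt = 0.972 × 7.20 = 6.9984 m, so the well at 7.53 m is 0.5316 m downgradient of the peak.
√(4πDt) = 2.345 m, giving peak height M/(n_e·A·√(4πDt)) = 1.68/(0.45 × 53.9 × 2.345) = 0.02954 kg/m³.
(x−vt)²/(4Dt) = (0.5316)²/(4 × 0.0608 × 7.20) = 0.1614; exp(−0.1614) = 0.8510.
C = 0.02954 × 0.8510 = 0.0251 kg/m³.

0.0251 kg/m³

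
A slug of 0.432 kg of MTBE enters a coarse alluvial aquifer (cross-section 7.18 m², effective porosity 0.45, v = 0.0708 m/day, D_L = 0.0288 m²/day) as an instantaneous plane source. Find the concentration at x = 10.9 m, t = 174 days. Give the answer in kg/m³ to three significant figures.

0.0152 kg/m³

For an instantaneous plane source, C(x,t) = M/(n_e·A·√(4πDt)) · exp(−(x−vt)²/(4Dt)), with n_e·A the pore (flow) area.
Plume center vt = 0.0708 × 174 = 12.3192 m, so the well at 10.9 m is 1.4192 m upgradient of the peak.
√(4πDt) = 7.936 m, giving peak height M/(n_e·A·√(4πDt)) = 0.432/(0.45 × 7.18 × 7.936) = 0.01685 kg/m³.
(x−vt)²/(4Dt) = (-1.4192)²/(4 × 0.0288 × 174) = 0.1005; exp(−0.1005) = 0.9044.
C = 0.01685 × 0.9044 = 0.0152 kg/m³.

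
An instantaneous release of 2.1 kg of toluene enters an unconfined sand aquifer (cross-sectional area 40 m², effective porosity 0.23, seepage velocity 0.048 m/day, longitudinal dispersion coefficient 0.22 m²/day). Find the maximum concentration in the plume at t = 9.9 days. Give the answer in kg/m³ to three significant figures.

The peak of an instantaneous 1D plume sits at x = vt; there the Gaussian factor is 1 and C_max = M/(n_e·A·√(4πDt)), where n_e·A is the pore area the mass is dissolved in.
√(4πDt) = √(4π × 0.22 × 9.9) = 5.232 m, so C_max = 2.1/(0.23 × 40 × 5.232) = 0.0436 kg/m³.

0.0436 kg/m³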